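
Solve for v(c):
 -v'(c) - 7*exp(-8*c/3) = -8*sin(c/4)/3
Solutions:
 v(c) = C1 - 32*cos(c/4)/3 + 21*exp(-8*c/3)/8


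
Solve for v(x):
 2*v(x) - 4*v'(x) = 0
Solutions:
 v(x) = C1*exp(x/2)


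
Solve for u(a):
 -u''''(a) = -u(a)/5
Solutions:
 u(a) = C1*exp(-5^(3/4)*a/5) + C2*exp(5^(3/4)*a/5) + C3*sin(5^(3/4)*a/5) + C4*cos(5^(3/4)*a/5)


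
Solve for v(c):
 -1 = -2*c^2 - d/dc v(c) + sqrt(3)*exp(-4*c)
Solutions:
 v(c) = C1 - 2*c^3/3 + c - sqrt(3)*exp(-4*c)/4


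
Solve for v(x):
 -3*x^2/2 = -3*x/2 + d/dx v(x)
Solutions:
 v(x) = C1 - x^3/2 + 3*x^2/4


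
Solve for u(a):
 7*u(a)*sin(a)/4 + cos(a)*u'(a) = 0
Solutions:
 u(a) = C1*cos(a)^(7/4)


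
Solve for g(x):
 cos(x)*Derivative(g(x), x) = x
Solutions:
 g(x) = C1 + Integral(x/cos(x), x)


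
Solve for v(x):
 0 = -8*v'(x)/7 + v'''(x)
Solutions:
 v(x) = C1 + C2*exp(-2*sqrt(14)*x/7) + C3*exp(2*sqrt(14)*x/7)


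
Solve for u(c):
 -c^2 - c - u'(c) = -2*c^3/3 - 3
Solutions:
 u(c) = C1 + c^4/6 - c^3/3 - c^2/2 + 3*c


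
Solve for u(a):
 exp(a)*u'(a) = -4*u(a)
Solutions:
 u(a) = C1*exp(4*exp(-a))


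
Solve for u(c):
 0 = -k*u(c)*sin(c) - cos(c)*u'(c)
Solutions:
 u(c) = C1*exp(k*log(cos(c)))


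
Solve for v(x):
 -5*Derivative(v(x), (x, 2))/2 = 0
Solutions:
 v(x) = C1 + C2*x


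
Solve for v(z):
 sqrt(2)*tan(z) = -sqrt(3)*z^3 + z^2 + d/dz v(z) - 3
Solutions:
 v(z) = C1 + sqrt(3)*z^4/4 - z^3/3 + 3*z - sqrt(2)*log(cos(z))


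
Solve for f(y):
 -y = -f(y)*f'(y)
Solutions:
 f(y) = -sqrt(C1 + y^2)
 f(y) = sqrt(C1 + y^2)


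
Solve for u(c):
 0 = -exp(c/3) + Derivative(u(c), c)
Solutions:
 u(c) = C1 + 3*exp(c/3)


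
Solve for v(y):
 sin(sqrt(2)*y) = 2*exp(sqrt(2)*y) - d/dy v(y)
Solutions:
 v(y) = C1 + sqrt(2)*exp(sqrt(2)*y) + sqrt(2)*cos(sqrt(2)*y)/2


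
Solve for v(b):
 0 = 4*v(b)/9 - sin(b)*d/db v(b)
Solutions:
 v(b) = C1*(cos(b) - 1)^(2/9)/(cos(b) + 1)^(2/9)


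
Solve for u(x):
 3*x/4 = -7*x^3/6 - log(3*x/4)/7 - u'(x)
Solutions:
 u(x) = C1 - 7*x^4/24 - 3*x^2/8 - x*log(x)/7 - x*log(3)/7 + x/7 + 2*x*log(2)/7


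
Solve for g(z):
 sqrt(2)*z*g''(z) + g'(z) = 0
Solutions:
 g(z) = C1 + C2*z^(1 - sqrt(2)/2)


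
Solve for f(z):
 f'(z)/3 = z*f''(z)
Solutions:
 f(z) = C1 + C2*z^(4/3)


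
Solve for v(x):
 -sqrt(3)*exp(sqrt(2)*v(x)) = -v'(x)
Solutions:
 v(x) = sqrt(2)*(2*log(-1/(C1 + sqrt(3)*x)) - log(2))/4


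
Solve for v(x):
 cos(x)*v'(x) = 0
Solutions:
 v(x) = C1


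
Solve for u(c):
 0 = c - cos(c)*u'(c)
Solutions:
 u(c) = C1 + Integral(c/cos(c), c)


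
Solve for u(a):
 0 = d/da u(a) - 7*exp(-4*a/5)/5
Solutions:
 u(a) = C1 - 7*exp(-4*a/5)/4


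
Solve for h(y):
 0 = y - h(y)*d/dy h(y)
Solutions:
 h(y) = -sqrt(C1 + y^2)
 h(y) = sqrt(C1 + y^2)


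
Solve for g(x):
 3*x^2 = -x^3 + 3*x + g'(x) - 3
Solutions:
 g(x) = C1 + x^4/4 + x^3 - 3*x^2/2 + 3*x


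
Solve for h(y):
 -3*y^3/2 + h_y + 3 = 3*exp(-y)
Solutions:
 h(y) = C1 + 3*y^4/8 - 3*y - 3*exp(-y)


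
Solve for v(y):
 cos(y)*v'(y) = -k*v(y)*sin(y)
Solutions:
 v(y) = C1*exp(k*log(cos(y)))


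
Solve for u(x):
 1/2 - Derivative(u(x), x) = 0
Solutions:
 u(x) = C1 + x/2


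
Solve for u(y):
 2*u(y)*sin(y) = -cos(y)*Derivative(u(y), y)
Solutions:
 u(y) = C1*cos(y)^2


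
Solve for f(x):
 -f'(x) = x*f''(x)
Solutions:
 f(x) = C1 + C2*log(x)


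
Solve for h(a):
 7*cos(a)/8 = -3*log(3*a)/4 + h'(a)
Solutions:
 h(a) = C1 + 3*a*log(a)/4 - 3*a/4 + 3*a*log(3)/4 + 7*sin(a)/8


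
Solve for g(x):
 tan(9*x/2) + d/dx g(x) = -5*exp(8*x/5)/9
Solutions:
 g(x) = C1 - 25*exp(8*x/5)/72 + 2*log(cos(9*x/2))/9


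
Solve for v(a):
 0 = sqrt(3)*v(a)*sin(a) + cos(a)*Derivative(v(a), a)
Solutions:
 v(a) = C1*cos(a)^(sqrt(3))


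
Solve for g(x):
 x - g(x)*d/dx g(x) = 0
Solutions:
 g(x) = -sqrt(C1 + x^2)
 g(x) = sqrt(C1 + x^2)


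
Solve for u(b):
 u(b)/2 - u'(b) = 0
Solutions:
 u(b) = C1*exp(b/2)


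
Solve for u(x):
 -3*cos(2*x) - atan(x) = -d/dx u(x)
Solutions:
 u(x) = C1 + x*atan(x) - log(x^2 + 1)/2 + 3*sin(2*x)/2


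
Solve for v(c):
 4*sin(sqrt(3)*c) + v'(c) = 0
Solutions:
 v(c) = C1 + 4*sqrt(3)*cos(sqrt(3)*c)/3


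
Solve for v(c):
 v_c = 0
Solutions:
 v(c) = C1


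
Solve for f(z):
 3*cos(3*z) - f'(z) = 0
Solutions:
 f(z) = C1 + sin(3*z)


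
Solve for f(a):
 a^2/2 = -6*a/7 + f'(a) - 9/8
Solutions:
 f(a) = C1 + a^3/6 + 3*a^2/7 + 9*a/8


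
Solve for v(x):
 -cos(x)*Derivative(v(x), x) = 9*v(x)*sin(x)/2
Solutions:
 v(x) = C1*cos(x)^(9/2)


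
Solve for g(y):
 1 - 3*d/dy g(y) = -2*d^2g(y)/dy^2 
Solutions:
 g(y) = C1 + C2*exp(3*y/2) + y/3


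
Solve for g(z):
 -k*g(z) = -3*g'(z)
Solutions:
 g(z) = C1*exp(k*z/3)


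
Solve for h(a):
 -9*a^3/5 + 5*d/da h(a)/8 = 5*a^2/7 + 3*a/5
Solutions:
 h(a) = C1 + 18*a^4/25 + 8*a^3/21 + 12*a^2/25


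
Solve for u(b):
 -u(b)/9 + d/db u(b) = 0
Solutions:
 u(b) = C1*exp(b/9)


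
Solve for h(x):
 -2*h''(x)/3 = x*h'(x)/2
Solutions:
 h(x) = C1 + C2*erf(sqrt(6)*x/4)


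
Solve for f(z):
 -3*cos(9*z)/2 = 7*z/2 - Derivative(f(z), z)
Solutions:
 f(z) = C1 + 7*z^2/4 + sin(9*z)/6


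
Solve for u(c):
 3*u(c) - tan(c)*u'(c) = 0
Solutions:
 u(c) = C1*sin(c)^3


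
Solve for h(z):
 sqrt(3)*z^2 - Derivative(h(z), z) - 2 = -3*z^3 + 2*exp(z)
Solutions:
 h(z) = C1 + 3*z^4/4 + sqrt(3)*z^3/3 - 2*z - 2*exp(z)


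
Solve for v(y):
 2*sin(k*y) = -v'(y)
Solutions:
 v(y) = C1 + 2*cos(k*y)/k


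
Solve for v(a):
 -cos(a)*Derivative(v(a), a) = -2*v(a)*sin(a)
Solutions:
 v(a) = C1/cos(a)^2


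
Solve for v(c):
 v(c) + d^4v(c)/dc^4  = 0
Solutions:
 v(c) = (C1*sin(sqrt(2)*c/2) + C2*cos(sqrt(2)*c/2))*exp(-sqrt(2)*c/2) + (C3*sin(sqrt(2)*c/2) + C4*cos(sqrt(2)*c/2))*exp(sqrt(2)*c/2)


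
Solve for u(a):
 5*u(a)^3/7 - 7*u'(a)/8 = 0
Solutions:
 u(a) = -7*sqrt(2)*sqrt(-1/(C1 + 40*a))/2
 u(a) = 7*sqrt(2)*sqrt(-1/(C1 + 40*a))/2


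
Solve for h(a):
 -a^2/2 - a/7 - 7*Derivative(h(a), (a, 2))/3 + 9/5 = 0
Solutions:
 h(a) = C1 + C2*a - a^4/56 - a^3/98 + 27*a^2/70


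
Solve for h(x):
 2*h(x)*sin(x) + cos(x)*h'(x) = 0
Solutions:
 h(x) = C1*cos(x)^2


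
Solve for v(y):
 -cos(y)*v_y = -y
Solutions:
 v(y) = C1 + Integral(y/cos(y), y)


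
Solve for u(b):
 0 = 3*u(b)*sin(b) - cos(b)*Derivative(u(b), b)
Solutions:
 u(b) = C1/cos(b)^3


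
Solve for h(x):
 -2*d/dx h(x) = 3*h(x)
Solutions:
 h(x) = C1*exp(-3*x/2)


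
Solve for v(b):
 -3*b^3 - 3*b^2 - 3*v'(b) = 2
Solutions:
 v(b) = C1 - b^4/4 - b^3/3 - 2*b/3


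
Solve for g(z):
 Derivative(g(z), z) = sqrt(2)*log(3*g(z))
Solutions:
 -sqrt(2)*Integral(1/(log(_y) + log(3)), (_y, g(z)))/2 = C1 - z


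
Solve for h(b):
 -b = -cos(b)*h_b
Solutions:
 h(b) = C1 + Integral(b/cos(b), b)


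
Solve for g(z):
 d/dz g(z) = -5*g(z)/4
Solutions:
 g(z) = C1*exp(-5*z/4)


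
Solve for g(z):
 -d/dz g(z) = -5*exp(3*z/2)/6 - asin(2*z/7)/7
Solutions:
 g(z) = C1 + z*asin(2*z/7)/7 + sqrt(49 - 4*z^2)/14 + 5*exp(3*z/2)/9


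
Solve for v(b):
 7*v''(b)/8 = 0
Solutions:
 v(b) = C1 + C2*b


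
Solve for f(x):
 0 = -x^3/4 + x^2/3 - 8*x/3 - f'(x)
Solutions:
 f(x) = C1 - x^4/16 + x^3/9 - 4*x^2/3


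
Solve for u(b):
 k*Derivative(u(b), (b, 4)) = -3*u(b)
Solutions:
 u(b) = C1*exp(-3^(1/4)*b*(-1/k)^(1/4)) + C2*exp(3^(1/4)*b*(-1/k)^(1/4)) + C3*exp(-3^(1/4)*I*b*(-1/k)^(1/4)) + C4*exp(3^(1/4)*I*b*(-1/k)^(1/4))


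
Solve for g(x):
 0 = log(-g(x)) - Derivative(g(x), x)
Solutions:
 -li(-g(x)) = C1 + x


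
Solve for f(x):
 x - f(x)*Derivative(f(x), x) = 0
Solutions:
 f(x) = -sqrt(C1 + x^2)
 f(x) = sqrt(C1 + x^2)


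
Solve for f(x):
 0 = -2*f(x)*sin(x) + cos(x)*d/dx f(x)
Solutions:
 f(x) = C1/cos(x)^2


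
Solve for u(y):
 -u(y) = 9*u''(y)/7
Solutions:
 u(y) = C1*sin(sqrt(7)*y/3) + C2*cos(sqrt(7)*y/3)


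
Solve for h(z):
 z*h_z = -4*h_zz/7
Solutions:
 h(z) = C1 + C2*erf(sqrt(14)*z/4)


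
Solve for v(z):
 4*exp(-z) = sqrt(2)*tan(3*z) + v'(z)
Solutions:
 v(z) = C1 - sqrt(2)*log(tan(3*z)^2 + 1)/6 - 4*exp(-z)


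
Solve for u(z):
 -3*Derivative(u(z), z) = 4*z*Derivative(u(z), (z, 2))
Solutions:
 u(z) = C1 + C2*z^(1/4)


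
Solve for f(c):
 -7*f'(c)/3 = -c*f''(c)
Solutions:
 f(c) = C1 + C2*c^(10/3)


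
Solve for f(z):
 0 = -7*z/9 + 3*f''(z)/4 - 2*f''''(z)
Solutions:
 f(z) = C1 + C2*z + C3*exp(-sqrt(6)*z/4) + C4*exp(sqrt(6)*z/4) + 14*z^3/81


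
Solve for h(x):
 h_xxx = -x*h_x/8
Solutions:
 h(x) = C1 + Integral(C2*airyai(-x/2) + C3*airybi(-x/2), x)


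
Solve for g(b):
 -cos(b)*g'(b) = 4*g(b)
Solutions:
 g(b) = C1*(sin(b)^2 - 2*sin(b) + 1)/(sin(b)^2 + 2*sin(b) + 1)


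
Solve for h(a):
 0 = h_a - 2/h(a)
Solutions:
 h(a) = -sqrt(C1 + 4*a)
 h(a) = sqrt(C1 + 4*a)


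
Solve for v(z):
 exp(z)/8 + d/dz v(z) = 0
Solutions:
 v(z) = C1 - exp(z)/8


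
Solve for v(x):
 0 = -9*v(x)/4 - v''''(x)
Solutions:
 v(x) = (C1*sin(sqrt(3)*x/2) + C2*cos(sqrt(3)*x/2))*exp(-sqrt(3)*x/2) + (C3*sin(sqrt(3)*x/2) + C4*cos(sqrt(3)*x/2))*exp(sqrt(3)*x/2)


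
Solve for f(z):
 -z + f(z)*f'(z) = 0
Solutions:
 f(z) = -sqrt(C1 + z^2)
 f(z) = sqrt(C1 + z^2)


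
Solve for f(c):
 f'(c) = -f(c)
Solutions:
 f(c) = C1*exp(-c)


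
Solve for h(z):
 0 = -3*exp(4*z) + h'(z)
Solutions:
 h(z) = C1 + 3*exp(4*z)/4


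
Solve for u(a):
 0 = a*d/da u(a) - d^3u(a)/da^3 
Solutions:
 u(a) = C1 + Integral(C2*airyai(a) + C3*airybi(a), a)


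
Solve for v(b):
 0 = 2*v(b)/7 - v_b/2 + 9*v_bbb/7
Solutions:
 v(b) = C1*exp(b*(7/(sqrt(9606)/36 + 3)^(1/3) + 6*(sqrt(9606)/36 + 3)^(1/3))/36)*sin(sqrt(3)*b*(-6*(sqrt(9606)/36 + 3)^(1/3) + 7/(sqrt(9606)/36 + 3)^(1/3))/36) + C2*exp(b*(7/(sqrt(9606)/36 + 3)^(1/3) + 6*(sqrt(9606)/36 + 3)^(1/3))/36)*cos(sqrt(3)*b*(-6*(sqrt(9606)/36 + 3)^(1/3) + 7/(sqrt(9606)/36 + 3)^(1/3))/36) + C3*exp(-b*(7/(sqrt(9606)/36 + 3)^(1/3) + 6*(sqrt(9606)/36 + 3)^(1/3))/18)


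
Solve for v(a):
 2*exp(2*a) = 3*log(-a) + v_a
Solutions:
 v(a) = C1 - 3*a*log(-a) + 3*a + exp(2*a)


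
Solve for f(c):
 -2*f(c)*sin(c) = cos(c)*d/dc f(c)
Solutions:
 f(c) = C1*cos(c)^2


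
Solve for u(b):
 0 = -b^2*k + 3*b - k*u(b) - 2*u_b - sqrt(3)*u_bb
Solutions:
 u(b) = C1*exp(sqrt(3)*b*(sqrt(-sqrt(3)*k + 1) - 1)/3) + C2*exp(-sqrt(3)*b*(sqrt(-sqrt(3)*k + 1) + 1)/3) - b^2 + 7*b/k + 2*sqrt(3)/k - 14/k^2


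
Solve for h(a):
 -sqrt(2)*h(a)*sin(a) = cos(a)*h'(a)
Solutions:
 h(a) = C1*cos(a)^(sqrt(2))


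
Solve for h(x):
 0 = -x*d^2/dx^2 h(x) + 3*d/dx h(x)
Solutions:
 h(x) = C1 + C2*x^4


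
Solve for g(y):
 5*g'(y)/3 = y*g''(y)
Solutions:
 g(y) = C1 + C2*y^(8/3)


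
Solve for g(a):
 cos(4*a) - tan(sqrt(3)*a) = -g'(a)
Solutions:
 g(a) = C1 - sqrt(3)*log(cos(sqrt(3)*a))/3 - sin(4*a)/4


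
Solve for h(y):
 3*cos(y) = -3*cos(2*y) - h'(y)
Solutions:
 h(y) = C1 - 3*sin(y) - 3*sin(2*y)/2


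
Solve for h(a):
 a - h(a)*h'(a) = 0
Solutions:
 h(a) = -sqrt(C1 + a^2)
 h(a) = sqrt(C1 + a^2)


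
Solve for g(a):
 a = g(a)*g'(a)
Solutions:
 g(a) = -sqrt(C1 + a^2)
 g(a) = sqrt(C1 + a^2)


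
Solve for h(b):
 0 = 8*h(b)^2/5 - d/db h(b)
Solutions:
 h(b) = -5/(C1 + 8*b)


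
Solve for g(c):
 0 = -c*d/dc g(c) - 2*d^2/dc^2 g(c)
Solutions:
 g(c) = C1 + C2*erf(c/2)


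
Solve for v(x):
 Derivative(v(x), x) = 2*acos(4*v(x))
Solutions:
 Integral(1/acos(4*_y), (_y, v(x))) = C1 + 2*x


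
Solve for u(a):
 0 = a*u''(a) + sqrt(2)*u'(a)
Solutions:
 u(a) = C1 + C2*a^(1 - sqrt(2))


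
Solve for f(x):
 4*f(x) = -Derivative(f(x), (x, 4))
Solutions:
 f(x) = (C1*sin(x) + C2*cos(x))*exp(-x) + (C3*sin(x) + C4*cos(x))*exp(x)


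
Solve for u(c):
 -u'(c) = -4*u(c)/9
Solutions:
 u(c) = C1*exp(4*c/9)


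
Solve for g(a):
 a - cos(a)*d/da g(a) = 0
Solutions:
 g(a) = C1 + Integral(a/cos(a), a)


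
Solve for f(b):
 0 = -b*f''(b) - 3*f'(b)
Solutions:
 f(b) = C1 + C2/b^2


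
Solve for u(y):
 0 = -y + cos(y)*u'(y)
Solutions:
 u(y) = C1 + Integral(y/cos(y), y)


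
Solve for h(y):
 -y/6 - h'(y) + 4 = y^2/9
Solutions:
 h(y) = C1 - y^3/27 - y^2/12 + 4*y


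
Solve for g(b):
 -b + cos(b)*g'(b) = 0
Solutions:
 g(b) = C1 + Integral(b/cos(b), b)


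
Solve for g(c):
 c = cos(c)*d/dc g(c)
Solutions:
 g(c) = C1 + Integral(c/cos(c), c)


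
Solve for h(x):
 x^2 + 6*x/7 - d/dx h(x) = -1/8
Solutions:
 h(x) = C1 + x^3/3 + 3*x^2/7 + x/8


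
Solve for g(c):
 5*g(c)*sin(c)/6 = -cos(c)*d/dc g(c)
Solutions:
 g(c) = C1*cos(c)^(5/6)


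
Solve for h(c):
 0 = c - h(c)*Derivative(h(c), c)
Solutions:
 h(c) = -sqrt(C1 + c^2)
 h(c) = sqrt(C1 + c^2)


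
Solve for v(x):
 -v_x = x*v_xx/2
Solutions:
 v(x) = C1 + C2/x


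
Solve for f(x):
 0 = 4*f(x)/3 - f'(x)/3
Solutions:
 f(x) = C1*exp(4*x)


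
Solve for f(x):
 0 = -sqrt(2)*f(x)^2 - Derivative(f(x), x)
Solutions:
 f(x) = 1/(C1 + sqrt(2)*x)


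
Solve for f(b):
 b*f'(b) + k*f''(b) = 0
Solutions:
 f(b) = C1 + C2*sqrt(k)*erf(sqrt(2)*b*sqrt(1/k)/2)


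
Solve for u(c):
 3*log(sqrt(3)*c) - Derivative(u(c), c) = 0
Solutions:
 u(c) = C1 + 3*c*log(c) - 3*c + 3*c*log(3)/2


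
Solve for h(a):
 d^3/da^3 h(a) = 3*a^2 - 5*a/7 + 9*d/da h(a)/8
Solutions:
 h(a) = C1 + C2*exp(-3*sqrt(2)*a/4) + C3*exp(3*sqrt(2)*a/4) - 8*a^3/9 + 20*a^2/63 - 128*a/27


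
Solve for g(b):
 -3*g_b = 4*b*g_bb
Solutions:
 g(b) = C1 + C2*b^(1/4)


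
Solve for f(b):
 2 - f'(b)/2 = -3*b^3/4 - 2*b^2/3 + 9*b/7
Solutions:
 f(b) = C1 + 3*b^4/8 + 4*b^3/9 - 9*b^2/7 + 4*b


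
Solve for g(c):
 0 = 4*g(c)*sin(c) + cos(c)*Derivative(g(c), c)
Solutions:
 g(c) = C1*cos(c)^4


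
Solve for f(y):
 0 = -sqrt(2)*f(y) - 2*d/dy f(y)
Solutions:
 f(y) = C1*exp(-sqrt(2)*y/2)


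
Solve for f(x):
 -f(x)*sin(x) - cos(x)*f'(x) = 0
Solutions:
 f(x) = C1*cos(x)


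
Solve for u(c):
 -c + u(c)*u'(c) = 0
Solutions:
 u(c) = -sqrt(C1 + c^2)
 u(c) = sqrt(C1 + c^2)


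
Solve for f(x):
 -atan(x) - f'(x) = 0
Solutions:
 f(x) = C1 - x*atan(x) + log(x^2 + 1)/2


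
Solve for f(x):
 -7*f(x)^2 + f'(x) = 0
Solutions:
 f(x) = -1/(C1 + 7*x)


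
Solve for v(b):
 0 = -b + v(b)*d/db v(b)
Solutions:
 v(b) = -sqrt(C1 + b^2)
 v(b) = sqrt(C1 + b^2)


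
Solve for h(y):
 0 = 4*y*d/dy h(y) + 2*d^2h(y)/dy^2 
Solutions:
 h(y) = C1 + C2*erf(y)


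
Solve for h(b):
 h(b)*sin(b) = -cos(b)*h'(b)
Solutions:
 h(b) = C1*cos(b)


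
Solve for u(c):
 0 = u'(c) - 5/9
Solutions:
 u(c) = C1 + 5*c/9


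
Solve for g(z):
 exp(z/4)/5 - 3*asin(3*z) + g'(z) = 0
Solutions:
 g(z) = C1 + 3*z*asin(3*z) + sqrt(1 - 9*z^2) - 4*exp(z/4)/5


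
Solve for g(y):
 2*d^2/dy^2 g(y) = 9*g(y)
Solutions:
 g(y) = C1*exp(-3*sqrt(2)*y/2) + C2*exp(3*sqrt(2)*y/2)


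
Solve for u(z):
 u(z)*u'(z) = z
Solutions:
 u(z) = -sqrt(C1 + z^2)
 u(z) = sqrt(C1 + z^2)


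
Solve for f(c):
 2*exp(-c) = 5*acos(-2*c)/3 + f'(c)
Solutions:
 f(c) = C1 - 5*c*acos(-2*c)/3 - 5*sqrt(1 - 4*c^2)/6 - 2*exp(-c)


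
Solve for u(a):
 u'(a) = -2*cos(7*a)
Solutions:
 u(a) = C1 - 2*sin(7*a)/7


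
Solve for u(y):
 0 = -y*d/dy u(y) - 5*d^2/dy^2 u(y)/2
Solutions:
 u(y) = C1 + C2*erf(sqrt(5)*y/5)


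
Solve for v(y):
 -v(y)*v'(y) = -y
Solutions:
 v(y) = -sqrt(C1 + y^2)
 v(y) = sqrt(C1 + y^2)


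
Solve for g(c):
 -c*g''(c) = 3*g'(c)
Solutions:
 g(c) = C1 + C2/c^2


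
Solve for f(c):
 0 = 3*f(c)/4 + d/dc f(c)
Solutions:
 f(c) = C1*exp(-3*c/4)


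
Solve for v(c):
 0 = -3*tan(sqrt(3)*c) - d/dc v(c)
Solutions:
 v(c) = C1 + sqrt(3)*log(cos(sqrt(3)*c))


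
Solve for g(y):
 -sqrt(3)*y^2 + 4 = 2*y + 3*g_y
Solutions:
 g(y) = C1 - sqrt(3)*y^3/9 - y^2/3 + 4*y/3


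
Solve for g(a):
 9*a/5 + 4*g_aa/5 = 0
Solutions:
 g(a) = C1 + C2*a - 3*a^3/8


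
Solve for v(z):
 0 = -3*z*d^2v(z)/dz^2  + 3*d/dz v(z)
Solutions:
 v(z) = C1 + C2*z^2


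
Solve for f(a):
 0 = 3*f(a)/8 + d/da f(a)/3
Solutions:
 f(a) = C1*exp(-9*a/8)


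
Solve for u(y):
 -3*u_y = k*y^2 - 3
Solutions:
 u(y) = C1 - k*y^3/9 + y


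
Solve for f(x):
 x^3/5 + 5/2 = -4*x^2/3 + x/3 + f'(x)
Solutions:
 f(x) = C1 + x^4/20 + 4*x^3/9 - x^2/6 + 5*x/2


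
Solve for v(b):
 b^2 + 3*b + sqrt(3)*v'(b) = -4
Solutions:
 v(b) = C1 - sqrt(3)*b^3/9 - sqrt(3)*b^2/2 - 4*sqrt(3)*b/3


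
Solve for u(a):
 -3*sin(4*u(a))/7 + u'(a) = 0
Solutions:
 -3*a/7 + log(cos(4*u(a)) - 1)/8 - log(cos(4*u(a)) + 1)/8 = C1


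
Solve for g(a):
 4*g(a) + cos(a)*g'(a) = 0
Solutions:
 g(a) = C1*(sin(a)^2 - 2*sin(a) + 1)/(sin(a)^2 + 2*sin(a) + 1)


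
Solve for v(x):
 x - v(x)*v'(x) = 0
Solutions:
 v(x) = -sqrt(C1 + x^2)
 v(x) = sqrt(C1 + x^2)


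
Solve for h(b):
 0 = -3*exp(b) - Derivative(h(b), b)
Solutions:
 h(b) = C1 - 3*exp(b)


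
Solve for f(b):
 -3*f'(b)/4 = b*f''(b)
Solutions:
 f(b) = C1 + C2*b^(1/4)


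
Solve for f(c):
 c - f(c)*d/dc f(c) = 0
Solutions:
 f(c) = -sqrt(C1 + c^2)
 f(c) = sqrt(C1 + c^2)


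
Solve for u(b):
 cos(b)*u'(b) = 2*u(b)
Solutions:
 u(b) = C1*(sin(b) + 1)/(sin(b) - 1)


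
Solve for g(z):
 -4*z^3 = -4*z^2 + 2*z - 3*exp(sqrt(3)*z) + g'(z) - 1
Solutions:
 g(z) = C1 - z^4 + 4*z^3/3 - z^2 + z + sqrt(3)*exp(sqrt(3)*z)


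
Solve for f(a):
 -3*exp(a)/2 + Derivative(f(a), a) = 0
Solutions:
 f(a) = C1 + 3*exp(a)/2


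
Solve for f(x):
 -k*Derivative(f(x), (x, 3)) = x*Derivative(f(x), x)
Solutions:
 f(x) = C1 + Integral(C2*airyai(x*(-1/k)^(1/3)) + C3*airybi(x*(-1/k)^(1/3)), x)


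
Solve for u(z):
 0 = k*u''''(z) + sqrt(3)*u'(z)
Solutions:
 u(z) = C1 + C2*exp(3^(1/6)*z*(-1/k)^(1/3)) + C3*exp(z*(-1/k)^(1/3)*(-3^(1/6) + 3^(2/3)*I)/2) + C4*exp(-z*(-1/k)^(1/3)*(3^(1/6) + 3^(2/3)*I)/2)


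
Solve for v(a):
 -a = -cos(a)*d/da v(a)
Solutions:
 v(a) = C1 + Integral(a/cos(a), a)


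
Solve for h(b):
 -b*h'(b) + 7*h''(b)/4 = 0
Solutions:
 h(b) = C1 + C2*erfi(sqrt(14)*b/7)


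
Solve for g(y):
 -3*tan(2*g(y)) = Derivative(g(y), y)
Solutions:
 g(y) = -asin(C1*exp(-6*y))/2 + pi/2
 g(y) = asin(C1*exp(-6*y))/2


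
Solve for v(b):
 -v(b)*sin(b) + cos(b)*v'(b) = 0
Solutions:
 v(b) = C1/cos(b)


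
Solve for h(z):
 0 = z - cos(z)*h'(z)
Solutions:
 h(z) = C1 + Integral(z/cos(z), z)


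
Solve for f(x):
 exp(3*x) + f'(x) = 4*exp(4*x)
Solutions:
 f(x) = C1 + exp(4*x) - exp(3*x)/3


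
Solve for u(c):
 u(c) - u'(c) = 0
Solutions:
 u(c) = C1*exp(c)


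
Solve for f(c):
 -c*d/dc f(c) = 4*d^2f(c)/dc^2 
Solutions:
 f(c) = C1 + C2*erf(sqrt(2)*c/4)


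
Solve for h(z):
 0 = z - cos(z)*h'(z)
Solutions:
 h(z) = C1 + Integral(z/cos(z), z)


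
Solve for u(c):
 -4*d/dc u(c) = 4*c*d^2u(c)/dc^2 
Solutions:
 u(c) = C1 + C2*log(c)


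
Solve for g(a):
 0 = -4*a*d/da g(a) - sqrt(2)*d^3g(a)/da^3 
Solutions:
 g(a) = C1 + Integral(C2*airyai(-sqrt(2)*a) + C3*airybi(-sqrt(2)*a), a)


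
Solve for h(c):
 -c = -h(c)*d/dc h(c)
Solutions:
 h(c) = -sqrt(C1 + c^2)
 h(c) = sqrt(C1 + c^2)


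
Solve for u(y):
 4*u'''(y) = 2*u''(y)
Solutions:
 u(y) = C1 + C2*y + C3*exp(y/2)


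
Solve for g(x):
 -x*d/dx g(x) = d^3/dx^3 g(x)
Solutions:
 g(x) = C1 + Integral(C2*airyai(-x) + C3*airybi(-x), x)


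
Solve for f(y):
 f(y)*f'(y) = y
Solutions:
 f(y) = -sqrt(C1 + y^2)
 f(y) = sqrt(C1 + y^2)


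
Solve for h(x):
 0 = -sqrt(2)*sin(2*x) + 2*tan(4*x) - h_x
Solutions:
 h(x) = C1 - log(cos(4*x))/2 + sqrt(2)*cos(2*x)/2


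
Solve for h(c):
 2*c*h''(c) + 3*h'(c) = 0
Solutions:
 h(c) = C1 + C2/sqrt(c)


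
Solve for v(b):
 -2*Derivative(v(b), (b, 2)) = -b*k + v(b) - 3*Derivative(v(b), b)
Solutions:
 v(b) = C1*exp(b/2) + C2*exp(b) + b*k + 3*k


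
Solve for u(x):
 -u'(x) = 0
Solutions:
 u(x) = C1


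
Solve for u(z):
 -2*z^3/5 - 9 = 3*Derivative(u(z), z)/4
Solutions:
 u(z) = C1 - 2*z^4/15 - 12*z


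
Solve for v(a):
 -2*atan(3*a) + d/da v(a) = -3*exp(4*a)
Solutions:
 v(a) = C1 + 2*a*atan(3*a) - 3*exp(4*a)/4 - log(9*a^2 + 1)/3


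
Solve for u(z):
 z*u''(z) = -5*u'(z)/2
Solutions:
 u(z) = C1 + C2/z^(3/2)


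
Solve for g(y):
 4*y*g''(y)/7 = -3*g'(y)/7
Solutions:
 g(y) = C1 + C2*y^(1/4)


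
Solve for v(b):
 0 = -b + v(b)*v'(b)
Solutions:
 v(b) = -sqrt(C1 + b^2)
 v(b) = sqrt(C1 + b^2)


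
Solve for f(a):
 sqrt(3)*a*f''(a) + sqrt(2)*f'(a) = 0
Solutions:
 f(a) = C1 + C2*a^(1 - sqrt(6)/3)


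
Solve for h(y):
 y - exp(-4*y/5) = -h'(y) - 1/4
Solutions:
 h(y) = C1 - y^2/2 - y/4 - 5*exp(-4*y/5)/4


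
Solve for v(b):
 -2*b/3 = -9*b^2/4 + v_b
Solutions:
 v(b) = C1 + 3*b^3/4 - b^2/3


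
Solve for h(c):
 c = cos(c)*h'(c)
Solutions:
 h(c) = C1 + Integral(c/cos(c), c)


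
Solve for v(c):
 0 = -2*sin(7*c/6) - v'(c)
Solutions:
 v(c) = C1 + 12*cos(7*c/6)/7


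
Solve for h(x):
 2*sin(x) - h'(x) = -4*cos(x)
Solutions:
 h(x) = C1 + 4*sin(x) - 2*cos(x)


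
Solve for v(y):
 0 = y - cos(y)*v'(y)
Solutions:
 v(y) = C1 + Integral(y/cos(y), y)


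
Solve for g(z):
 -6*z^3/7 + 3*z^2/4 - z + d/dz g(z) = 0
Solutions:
 g(z) = C1 + 3*z^4/14 - z^3/4 + z^2/2


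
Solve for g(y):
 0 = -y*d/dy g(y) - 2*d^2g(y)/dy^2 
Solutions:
 g(y) = C1 + C2*erf(y/2)


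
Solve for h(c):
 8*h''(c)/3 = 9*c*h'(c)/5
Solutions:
 h(c) = C1 + C2*erfi(3*sqrt(15)*c/20)


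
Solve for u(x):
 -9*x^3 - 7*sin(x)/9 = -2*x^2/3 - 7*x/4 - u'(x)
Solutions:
 u(x) = C1 + 9*x^4/4 - 2*x^3/9 - 7*x^2/8 - 7*cos(x)/9


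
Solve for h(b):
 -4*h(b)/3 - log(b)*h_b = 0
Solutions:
 h(b) = C1*exp(-4*li(b)/3)


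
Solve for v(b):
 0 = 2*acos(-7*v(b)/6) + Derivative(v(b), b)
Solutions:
 Integral(1/acos(-7*_y/6), (_y, v(b))) = C1 - 2*b


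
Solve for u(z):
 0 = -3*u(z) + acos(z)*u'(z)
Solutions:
 u(z) = C1*exp(3*Integral(1/acos(z), z))


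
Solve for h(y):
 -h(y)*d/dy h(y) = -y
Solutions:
 h(y) = -sqrt(C1 + y^2)
 h(y) = sqrt(C1 + y^2)


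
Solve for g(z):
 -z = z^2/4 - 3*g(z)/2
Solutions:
 g(z) = z*(z + 4)/6


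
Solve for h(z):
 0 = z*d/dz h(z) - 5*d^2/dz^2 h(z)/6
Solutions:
 h(z) = C1 + C2*erfi(sqrt(15)*z/5)


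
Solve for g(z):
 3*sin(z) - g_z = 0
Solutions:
 g(z) = C1 - 3*cos(z)


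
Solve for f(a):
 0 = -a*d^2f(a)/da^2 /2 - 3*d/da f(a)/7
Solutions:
 f(a) = C1 + C2*a^(1/7)


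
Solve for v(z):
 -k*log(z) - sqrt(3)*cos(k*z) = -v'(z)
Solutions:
 v(z) = C1 + k*z*(log(z) - 1) + sqrt(3)*Piecewise((sin(k*z)/k, Ne(k, 0)), (z, True))


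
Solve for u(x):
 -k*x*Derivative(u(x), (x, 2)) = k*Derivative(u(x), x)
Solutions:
 u(x) = C1 + C2*log(x)


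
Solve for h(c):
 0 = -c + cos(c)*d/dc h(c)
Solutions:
 h(c) = C1 + Integral(c/cos(c), c)


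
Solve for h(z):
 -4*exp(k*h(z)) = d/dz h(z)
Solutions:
 h(z) = Piecewise((log(1/(C1*k + 4*k*z))/k, Ne(k, 0)), (nan, True))
 h(z) = Piecewise((C1 - 4*z, Eq(k, 0)), (nan, True))


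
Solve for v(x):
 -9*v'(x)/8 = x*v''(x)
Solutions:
 v(x) = C1 + C2/x^(1/8)


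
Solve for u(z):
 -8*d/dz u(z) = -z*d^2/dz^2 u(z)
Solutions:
 u(z) = C1 + C2*z^9


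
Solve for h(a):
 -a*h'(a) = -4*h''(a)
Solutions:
 h(a) = C1 + C2*erfi(sqrt(2)*a/4)


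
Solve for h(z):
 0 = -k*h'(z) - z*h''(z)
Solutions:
 h(z) = C1 + z^(1 - re(k))*(C2*sin(log(z)*Abs(im(k))) + C3*cos(log(z)*im(k)))


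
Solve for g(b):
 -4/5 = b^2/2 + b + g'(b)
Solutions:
 g(b) = C1 - b^3/6 - b^2/2 - 4*b/5


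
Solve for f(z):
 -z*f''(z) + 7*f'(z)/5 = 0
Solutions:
 f(z) = C1 + C2*z^(12/5)


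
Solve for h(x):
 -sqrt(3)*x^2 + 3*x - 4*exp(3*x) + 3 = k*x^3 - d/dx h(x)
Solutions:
 h(x) = C1 + k*x^4/4 + sqrt(3)*x^3/3 - 3*x^2/2 - 3*x + 4*exp(3*x)/3


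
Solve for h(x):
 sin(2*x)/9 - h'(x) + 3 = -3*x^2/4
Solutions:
 h(x) = C1 + x^3/4 + 3*x - cos(2*x)/18


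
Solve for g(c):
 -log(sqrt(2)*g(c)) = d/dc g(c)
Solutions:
 2*Integral(1/(2*log(_y) + log(2)), (_y, g(c))) = C1 - c


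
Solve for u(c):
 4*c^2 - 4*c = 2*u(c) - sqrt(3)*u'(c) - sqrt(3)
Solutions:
 u(c) = C1*exp(2*sqrt(3)*c/3) + 2*c^2 - 2*c + 2*sqrt(3)*c - sqrt(3)/2 + 3


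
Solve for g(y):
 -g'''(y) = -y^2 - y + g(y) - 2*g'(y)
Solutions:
 g(y) = C1*exp(y) + C2*exp(y*(-1 + sqrt(5))/2) + C3*exp(-y*(1 + sqrt(5))/2) + y^2 + 5*y + 10


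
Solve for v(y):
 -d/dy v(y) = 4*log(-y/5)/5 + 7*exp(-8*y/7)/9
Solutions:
 v(y) = C1 - 4*y*log(-y)/5 + 4*y*(1 + log(5))/5 + 49*exp(-8*y/7)/72


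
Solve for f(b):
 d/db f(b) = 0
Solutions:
 f(b) = C1


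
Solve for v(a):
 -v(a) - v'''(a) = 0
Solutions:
 v(a) = C3*exp(-a) + (C1*sin(sqrt(3)*a/2) + C2*cos(sqrt(3)*a/2))*exp(a/2)


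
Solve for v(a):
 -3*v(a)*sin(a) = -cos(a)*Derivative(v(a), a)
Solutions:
 v(a) = C1/cos(a)^3


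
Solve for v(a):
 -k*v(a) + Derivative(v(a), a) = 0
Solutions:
 v(a) = C1*exp(a*k)


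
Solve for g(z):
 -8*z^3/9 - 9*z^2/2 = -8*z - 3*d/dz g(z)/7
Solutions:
 g(z) = C1 + 14*z^4/27 + 7*z^3/2 - 28*z^2/3


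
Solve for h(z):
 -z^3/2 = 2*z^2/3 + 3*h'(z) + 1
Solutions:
 h(z) = C1 - z^4/24 - 2*z^3/27 - z/3


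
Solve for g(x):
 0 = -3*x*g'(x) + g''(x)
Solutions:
 g(x) = C1 + C2*erfi(sqrt(6)*x/2)


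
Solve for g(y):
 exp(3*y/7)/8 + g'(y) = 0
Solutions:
 g(y) = C1 - 7*exp(3*y/7)/24


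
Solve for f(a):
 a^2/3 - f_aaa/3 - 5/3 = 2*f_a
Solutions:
 f(a) = C1 + C2*sin(sqrt(6)*a) + C3*cos(sqrt(6)*a) + a^3/18 - 8*a/9


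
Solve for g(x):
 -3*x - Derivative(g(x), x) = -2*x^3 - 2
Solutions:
 g(x) = C1 + x^4/2 - 3*x^2/2 + 2*x


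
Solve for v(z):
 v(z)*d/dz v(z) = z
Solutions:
 v(z) = -sqrt(C1 + z^2)
 v(z) = sqrt(C1 + z^2)


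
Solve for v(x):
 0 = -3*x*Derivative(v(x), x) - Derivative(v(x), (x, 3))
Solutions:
 v(x) = C1 + Integral(C2*airyai(-3^(1/3)*x) + C3*airybi(-3^(1/3)*x), x)


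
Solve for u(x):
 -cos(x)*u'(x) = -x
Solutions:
 u(x) = C1 + Integral(x/cos(x), x)


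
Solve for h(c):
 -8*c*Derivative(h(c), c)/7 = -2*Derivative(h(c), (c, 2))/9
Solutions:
 h(c) = C1 + C2*erfi(3*sqrt(14)*c/7)


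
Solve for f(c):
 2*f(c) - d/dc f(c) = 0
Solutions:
 f(c) = C1*exp(2*c)


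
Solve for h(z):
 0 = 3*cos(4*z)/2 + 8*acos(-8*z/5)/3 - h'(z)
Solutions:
 h(z) = C1 + 8*z*acos(-8*z/5)/3 + sqrt(25 - 64*z^2)/3 + 3*sin(4*z)/8


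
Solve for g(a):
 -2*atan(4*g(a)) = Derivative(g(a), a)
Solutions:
 Integral(1/atan(4*_y), (_y, g(a))) = C1 - 2*a


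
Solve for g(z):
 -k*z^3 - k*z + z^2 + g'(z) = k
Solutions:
 g(z) = C1 + k*z^4/4 + k*z^2/2 + k*z - z^3/3


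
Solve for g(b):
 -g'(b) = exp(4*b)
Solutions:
 g(b) = C1 - exp(4*b)/4


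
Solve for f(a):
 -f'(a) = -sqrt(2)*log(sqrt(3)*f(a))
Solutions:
 -sqrt(2)*Integral(1/(2*log(_y) + log(3)), (_y, f(a))) = C1 - a


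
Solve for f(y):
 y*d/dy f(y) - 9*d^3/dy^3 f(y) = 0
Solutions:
 f(y) = C1 + Integral(C2*airyai(3^(1/3)*y/3) + C3*airybi(3^(1/3)*y/3), y)


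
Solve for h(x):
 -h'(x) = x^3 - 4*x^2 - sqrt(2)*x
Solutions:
 h(x) = C1 - x^4/4 + 4*x^3/3 + sqrt(2)*x^2/2


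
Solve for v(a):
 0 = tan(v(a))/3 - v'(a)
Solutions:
 v(a) = pi - asin(C1*exp(a/3))
 v(a) = asin(C1*exp(a/3))


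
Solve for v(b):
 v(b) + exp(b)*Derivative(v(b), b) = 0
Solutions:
 v(b) = C1*exp(exp(-b))


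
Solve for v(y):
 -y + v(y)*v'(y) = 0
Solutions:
 v(y) = -sqrt(C1 + y^2)
 v(y) = sqrt(C1 + y^2)


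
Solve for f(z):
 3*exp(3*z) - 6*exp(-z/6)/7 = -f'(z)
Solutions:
 f(z) = C1 - exp(3*z) - 36*exp(-z/6)/7


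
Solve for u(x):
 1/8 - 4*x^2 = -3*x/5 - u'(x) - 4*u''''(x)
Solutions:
 u(x) = C1 + C4*exp(-2^(1/3)*x/2) + 4*x^3/3 - 3*x^2/10 - x/8 + (C2*sin(2^(1/3)*sqrt(3)*x/4) + C3*cos(2^(1/3)*sqrt(3)*x/4))*exp(2^(1/3)*x/4)


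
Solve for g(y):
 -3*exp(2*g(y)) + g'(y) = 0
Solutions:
 g(y) = log(-sqrt(-1/(C1 + 3*y))) - log(2)/2
 g(y) = log(-1/(C1 + 3*y))/2 - log(2)/2


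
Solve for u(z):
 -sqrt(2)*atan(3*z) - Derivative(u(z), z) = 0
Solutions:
 u(z) = C1 - sqrt(2)*(z*atan(3*z) - log(9*z^2 + 1)/6)


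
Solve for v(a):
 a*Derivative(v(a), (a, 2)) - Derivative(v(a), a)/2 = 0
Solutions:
 v(a) = C1 + C2*a^(3/2)


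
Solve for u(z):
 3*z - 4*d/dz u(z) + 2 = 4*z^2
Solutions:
 u(z) = C1 - z^3/3 + 3*z^2/8 + z/2


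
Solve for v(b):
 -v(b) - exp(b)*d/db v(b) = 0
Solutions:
 v(b) = C1*exp(exp(-b))


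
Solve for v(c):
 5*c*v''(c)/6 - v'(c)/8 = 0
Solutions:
 v(c) = C1 + C2*c^(23/20)


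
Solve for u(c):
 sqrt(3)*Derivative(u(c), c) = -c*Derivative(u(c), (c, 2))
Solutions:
 u(c) = C1 + C2*c^(1 - sqrt(3))


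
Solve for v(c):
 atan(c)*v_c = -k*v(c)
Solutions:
 v(c) = C1*exp(-k*Integral(1/atan(c), c))


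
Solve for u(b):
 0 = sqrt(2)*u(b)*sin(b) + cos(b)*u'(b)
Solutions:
 u(b) = C1*cos(b)^(sqrt(2))


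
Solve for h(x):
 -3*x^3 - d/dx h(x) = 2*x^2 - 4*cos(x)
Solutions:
 h(x) = C1 - 3*x^4/4 - 2*x^3/3 + 4*sin(x)


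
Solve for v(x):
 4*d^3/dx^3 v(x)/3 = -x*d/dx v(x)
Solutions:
 v(x) = C1 + Integral(C2*airyai(-6^(1/3)*x/2) + C3*airybi(-6^(1/3)*x/2), x)


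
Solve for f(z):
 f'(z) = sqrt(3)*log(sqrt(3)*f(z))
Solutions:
 -2*sqrt(3)*Integral(1/(2*log(_y) + log(3)), (_y, f(z)))/3 = C1 - z


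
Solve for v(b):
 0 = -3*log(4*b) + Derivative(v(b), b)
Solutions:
 v(b) = C1 + 3*b*log(b) - 3*b + b*log(64)


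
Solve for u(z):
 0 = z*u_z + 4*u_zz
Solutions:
 u(z) = C1 + C2*erf(sqrt(2)*z/4)


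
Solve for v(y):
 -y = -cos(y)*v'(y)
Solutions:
 v(y) = C1 + Integral(y/cos(y), y)


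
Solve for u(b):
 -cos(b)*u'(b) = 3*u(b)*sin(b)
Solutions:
 u(b) = C1*cos(b)^3


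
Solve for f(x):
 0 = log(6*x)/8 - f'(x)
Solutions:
 f(x) = C1 + x*log(x)/8 - x/8 + x*log(6)/8


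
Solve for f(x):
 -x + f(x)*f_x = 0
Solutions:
 f(x) = -sqrt(C1 + x^2)
 f(x) = sqrt(C1 + x^2)


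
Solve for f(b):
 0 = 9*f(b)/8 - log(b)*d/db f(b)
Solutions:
 f(b) = C1*exp(9*li(b)/8)


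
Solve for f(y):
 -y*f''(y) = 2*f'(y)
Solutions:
 f(y) = C1 + C2/y


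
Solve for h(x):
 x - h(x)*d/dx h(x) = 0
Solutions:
 h(x) = -sqrt(C1 + x^2)
 h(x) = sqrt(C1 + x^2)


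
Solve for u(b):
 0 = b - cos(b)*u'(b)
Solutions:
 u(b) = C1 + Integral(b/cos(b), b)


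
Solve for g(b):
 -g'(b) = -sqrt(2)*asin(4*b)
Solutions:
 g(b) = C1 + sqrt(2)*(b*asin(4*b) + sqrt(1 - 16*b^2)/4)


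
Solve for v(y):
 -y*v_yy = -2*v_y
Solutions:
 v(y) = C1 + C2*y^3


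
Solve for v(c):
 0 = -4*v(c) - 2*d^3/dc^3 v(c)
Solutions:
 v(c) = C3*exp(-2^(1/3)*c) + (C1*sin(2^(1/3)*sqrt(3)*c/2) + C2*cos(2^(1/3)*sqrt(3)*c/2))*exp(2^(1/3)*c/2)


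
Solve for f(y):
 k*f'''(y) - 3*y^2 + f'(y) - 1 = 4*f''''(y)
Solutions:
 f(y) = C1 + C2*exp(y*(-k^2/(-k^3 + sqrt(-k^6 + (k^3 + 216)^2) - 216)^(1/3) + k - (-k^3 + sqrt(-k^6 + (k^3 + 216)^2) - 216)^(1/3))/12) + C3*exp(y*(-4*k^2/((-1 + sqrt(3)*I)*(-k^3 + sqrt(-k^6 + (k^3 + 216)^2) - 216)^(1/3)) + 2*k + (-k^3 + sqrt(-k^6 + (k^3 + 216)^2) - 216)^(1/3) - sqrt(3)*I*(-k^3 + sqrt(-k^6 + (k^3 + 216)^2) - 216)^(1/3))/24) + C4*exp(y*(4*k^2/((1 + sqrt(3)*I)*(-k^3 + sqrt(-k^6 + (k^3 + 216)^2) - 216)^(1/3)) + 2*k + (-k^3 + sqrt(-k^6 + (k^3 + 216)^2) - 216)^(1/3) + sqrt(3)*I*(-k^3 + sqrt(-k^6 + (k^3 + 216)^2) - 216)^(1/3))/24) - 6*k*y + y^3 + y


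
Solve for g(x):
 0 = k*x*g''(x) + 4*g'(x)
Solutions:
 g(x) = C1 + x^(((re(k) - 4)*re(k) + im(k)^2)/(re(k)^2 + im(k)^2))*(C2*sin(4*log(x)*Abs(im(k))/(re(k)^2 + im(k)^2)) + C3*cos(4*log(x)*im(k)/(re(k)^2 + im(k)^2)))


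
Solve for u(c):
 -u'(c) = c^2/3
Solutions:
 u(c) = C1 - c^3/9


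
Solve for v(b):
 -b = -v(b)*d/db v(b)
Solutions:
 v(b) = -sqrt(C1 + b^2)
 v(b) = sqrt(C1 + b^2)


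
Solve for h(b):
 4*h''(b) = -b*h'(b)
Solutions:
 h(b) = C1 + C2*erf(sqrt(2)*b/4)


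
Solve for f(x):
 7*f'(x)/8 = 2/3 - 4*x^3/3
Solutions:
 f(x) = C1 - 8*x^4/21 + 16*x/21


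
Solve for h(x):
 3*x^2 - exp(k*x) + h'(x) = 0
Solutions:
 h(x) = C1 - x^3 + exp(k*x)/k


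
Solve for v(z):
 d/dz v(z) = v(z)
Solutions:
 v(z) = C1*exp(z)


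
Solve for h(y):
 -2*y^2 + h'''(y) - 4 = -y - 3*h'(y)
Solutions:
 h(y) = C1 + C2*sin(sqrt(3)*y) + C3*cos(sqrt(3)*y) + 2*y^3/9 - y^2/6 + 8*y/9


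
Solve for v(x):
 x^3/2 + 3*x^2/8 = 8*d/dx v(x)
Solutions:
 v(x) = C1 + x^4/64 + x^3/64


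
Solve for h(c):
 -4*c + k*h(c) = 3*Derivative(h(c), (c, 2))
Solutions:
 h(c) = C1*exp(-sqrt(3)*c*sqrt(k)/3) + C2*exp(sqrt(3)*c*sqrt(k)/3) + 4*c/k


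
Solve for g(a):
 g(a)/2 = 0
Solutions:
 g(a) = 0


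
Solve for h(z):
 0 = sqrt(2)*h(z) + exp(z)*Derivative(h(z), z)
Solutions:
 h(z) = C1*exp(sqrt(2)*exp(-z))


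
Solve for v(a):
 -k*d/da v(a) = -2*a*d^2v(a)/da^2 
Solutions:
 v(a) = C1 + a^(re(k)/2 + 1)*(C2*sin(log(a)*Abs(im(k))/2) + C3*cos(log(a)*im(k)/2))


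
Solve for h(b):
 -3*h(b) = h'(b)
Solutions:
 h(b) = C1*exp(-3*b)


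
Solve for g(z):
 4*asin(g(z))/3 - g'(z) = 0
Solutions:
 Integral(1/asin(_y), (_y, g(z))) = C1 + 4*z/3


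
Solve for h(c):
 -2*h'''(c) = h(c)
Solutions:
 h(c) = C3*exp(-2^(2/3)*c/2) + (C1*sin(2^(2/3)*sqrt(3)*c/4) + C2*cos(2^(2/3)*sqrt(3)*c/4))*exp(2^(2/3)*c/4)


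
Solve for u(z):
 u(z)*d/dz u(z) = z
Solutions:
 u(z) = -sqrt(C1 + z^2)
 u(z) = sqrt(C1 + z^2)


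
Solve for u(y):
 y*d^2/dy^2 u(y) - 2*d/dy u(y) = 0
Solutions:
 u(y) = C1 + C2*y^3


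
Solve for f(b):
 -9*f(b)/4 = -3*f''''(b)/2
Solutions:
 f(b) = C1*exp(-2^(3/4)*3^(1/4)*b/2) + C2*exp(2^(3/4)*3^(1/4)*b/2) + C3*sin(2^(3/4)*3^(1/4)*b/2) + C4*cos(2^(3/4)*3^(1/4)*b/2)


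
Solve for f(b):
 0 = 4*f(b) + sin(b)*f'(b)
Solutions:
 f(b) = C1*(cos(b)^2 + 2*cos(b) + 1)/(cos(b)^2 - 2*cos(b) + 1)


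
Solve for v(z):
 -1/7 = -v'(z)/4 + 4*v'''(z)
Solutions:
 v(z) = C1 + C2*exp(-z/4) + C3*exp(z/4) + 4*z/7


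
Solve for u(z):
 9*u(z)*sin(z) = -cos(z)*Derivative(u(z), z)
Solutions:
 u(z) = C1*cos(z)^9


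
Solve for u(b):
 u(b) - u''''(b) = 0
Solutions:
 u(b) = C1*exp(-b) + C2*exp(b) + C3*sin(b) + C4*cos(b)


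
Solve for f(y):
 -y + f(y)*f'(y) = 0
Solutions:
 f(y) = -sqrt(C1 + y^2)
 f(y) = sqrt(C1 + y^2)


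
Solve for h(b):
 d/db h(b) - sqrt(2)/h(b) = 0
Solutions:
 h(b) = -sqrt(C1 + 2*sqrt(2)*b)
 h(b) = sqrt(C1 + 2*sqrt(2)*b)


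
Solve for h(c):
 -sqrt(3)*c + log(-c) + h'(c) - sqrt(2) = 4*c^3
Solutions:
 h(c) = C1 + c^4 + sqrt(3)*c^2/2 - c*log(-c) + c*(1 + sqrt(2))


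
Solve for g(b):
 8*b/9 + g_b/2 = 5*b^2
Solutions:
 g(b) = C1 + 10*b^3/3 - 8*b^2/9


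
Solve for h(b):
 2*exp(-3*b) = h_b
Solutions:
 h(b) = C1 - 2*exp(-3*b)/3


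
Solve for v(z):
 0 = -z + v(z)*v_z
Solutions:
 v(z) = -sqrt(C1 + z^2)
 v(z) = sqrt(C1 + z^2)


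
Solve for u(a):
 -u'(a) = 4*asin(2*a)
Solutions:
 u(a) = C1 - 4*a*asin(2*a) - 2*sqrt(1 - 4*a^2)


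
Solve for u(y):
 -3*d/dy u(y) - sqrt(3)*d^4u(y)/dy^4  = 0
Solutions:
 u(y) = C1 + C4*exp(-3^(1/6)*y) + (C2*sin(3^(2/3)*y/2) + C3*cos(3^(2/3)*y/2))*exp(3^(1/6)*y/2)


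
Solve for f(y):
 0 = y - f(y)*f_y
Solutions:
 f(y) = -sqrt(C1 + y^2)
 f(y) = sqrt(C1 + y^2)


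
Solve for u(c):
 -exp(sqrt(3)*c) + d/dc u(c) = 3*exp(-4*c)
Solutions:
 u(c) = C1 + sqrt(3)*exp(sqrt(3)*c)/3 - 3*exp(-4*c)/4


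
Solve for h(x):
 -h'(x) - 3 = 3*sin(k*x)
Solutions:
 h(x) = C1 - 3*x + 3*cos(k*x)/k


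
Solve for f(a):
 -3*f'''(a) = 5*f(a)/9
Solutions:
 f(a) = C3*exp(-5^(1/3)*a/3) + (C1*sin(sqrt(3)*5^(1/3)*a/6) + C2*cos(sqrt(3)*5^(1/3)*a/6))*exp(5^(1/3)*a/6)


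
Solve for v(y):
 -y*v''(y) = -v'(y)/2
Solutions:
 v(y) = C1 + C2*y^(3/2)


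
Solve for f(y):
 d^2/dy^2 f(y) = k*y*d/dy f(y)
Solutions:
 f(y) = Piecewise((-sqrt(2)*sqrt(pi)*C1*erf(sqrt(2)*y*sqrt(-k)/2)/(2*sqrt(-k)) - C2, (k > 0) | (k < 0)), (-C1*y - C2, True))


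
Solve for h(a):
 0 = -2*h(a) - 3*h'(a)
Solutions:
 h(a) = C1*exp(-2*a/3)


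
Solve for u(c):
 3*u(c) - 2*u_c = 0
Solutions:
 u(c) = C1*exp(3*c/2)


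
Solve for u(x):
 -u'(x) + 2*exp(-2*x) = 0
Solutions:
 u(x) = C1 - exp(-2*x)


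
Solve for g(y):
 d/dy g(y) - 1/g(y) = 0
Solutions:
 g(y) = -sqrt(C1 + 2*y)
 g(y) = sqrt(C1 + 2*y)


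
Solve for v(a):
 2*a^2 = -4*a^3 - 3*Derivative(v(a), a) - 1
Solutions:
 v(a) = C1 - a^4/3 - 2*a^3/9 - a/3


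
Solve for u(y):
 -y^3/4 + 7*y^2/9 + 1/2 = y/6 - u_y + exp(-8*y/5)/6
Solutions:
 u(y) = C1 + y^4/16 - 7*y^3/27 + y^2/12 - y/2 - 5*exp(-8*y/5)/48


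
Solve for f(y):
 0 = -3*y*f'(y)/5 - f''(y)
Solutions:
 f(y) = C1 + C2*erf(sqrt(30)*y/10)


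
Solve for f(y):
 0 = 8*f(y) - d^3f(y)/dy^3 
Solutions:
 f(y) = C3*exp(2*y) + (C1*sin(sqrt(3)*y) + C2*cos(sqrt(3)*y))*exp(-y)


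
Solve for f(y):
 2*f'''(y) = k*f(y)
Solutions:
 f(y) = C1*exp(2^(2/3)*k^(1/3)*y/2) + C2*exp(2^(2/3)*k^(1/3)*y*(-1 + sqrt(3)*I)/4) + C3*exp(-2^(2/3)*k^(1/3)*y*(1 + sqrt(3)*I)/4)


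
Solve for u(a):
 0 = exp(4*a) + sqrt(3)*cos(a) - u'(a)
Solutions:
 u(a) = C1 + exp(4*a)/4 + sqrt(3)*sin(a)


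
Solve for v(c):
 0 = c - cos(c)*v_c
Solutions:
 v(c) = C1 + Integral(c/cos(c), c)


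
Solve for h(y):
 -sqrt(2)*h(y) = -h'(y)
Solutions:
 h(y) = C1*exp(sqrt(2)*y)


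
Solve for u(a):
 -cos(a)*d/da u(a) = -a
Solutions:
 u(a) = C1 + Integral(a/cos(a), a)


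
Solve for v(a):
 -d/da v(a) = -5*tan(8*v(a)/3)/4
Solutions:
 v(a) = -3*asin(C1*exp(10*a/3))/8 + 3*pi/8
 v(a) = 3*asin(C1*exp(10*a/3))/8


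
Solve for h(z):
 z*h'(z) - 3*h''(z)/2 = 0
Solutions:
 h(z) = C1 + C2*erfi(sqrt(3)*z/3)


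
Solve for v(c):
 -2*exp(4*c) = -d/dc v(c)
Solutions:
 v(c) = C1 + exp(4*c)/2


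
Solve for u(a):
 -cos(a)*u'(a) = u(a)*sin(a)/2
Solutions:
 u(a) = C1*sqrt(cos(a))


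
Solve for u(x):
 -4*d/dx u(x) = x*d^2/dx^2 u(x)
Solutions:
 u(x) = C1 + C2/x^3


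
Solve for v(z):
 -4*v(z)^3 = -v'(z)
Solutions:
 v(z) = -sqrt(2)*sqrt(-1/(C1 + 4*z))/2
 v(z) = sqrt(2)*sqrt(-1/(C1 + 4*z))/2


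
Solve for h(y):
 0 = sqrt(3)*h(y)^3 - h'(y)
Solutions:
 h(y) = -sqrt(2)*sqrt(-1/(C1 + sqrt(3)*y))/2
 h(y) = sqrt(2)*sqrt(-1/(C1 + sqrt(3)*y))/2


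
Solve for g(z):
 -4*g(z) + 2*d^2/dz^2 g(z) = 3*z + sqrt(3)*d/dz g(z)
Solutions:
 g(z) = C1*exp(z*(sqrt(3) + sqrt(35))/4) + C2*exp(z*(-sqrt(35) + sqrt(3))/4) - 3*z/4 + 3*sqrt(3)/16


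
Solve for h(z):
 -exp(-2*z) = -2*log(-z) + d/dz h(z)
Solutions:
 h(z) = C1 + 2*z*log(-z) - 2*z + exp(-2*z)/2


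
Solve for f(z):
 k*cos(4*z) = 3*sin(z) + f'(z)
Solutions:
 f(z) = C1 + k*sin(4*z)/4 + 3*cos(z)


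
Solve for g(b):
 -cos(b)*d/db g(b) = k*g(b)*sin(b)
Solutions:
 g(b) = C1*exp(k*log(cos(b)))


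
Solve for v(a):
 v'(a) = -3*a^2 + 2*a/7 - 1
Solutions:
 v(a) = C1 - a^3 + a^2/7 - a


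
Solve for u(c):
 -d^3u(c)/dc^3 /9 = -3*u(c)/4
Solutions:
 u(c) = C3*exp(3*2^(1/3)*c/2) + (C1*sin(3*2^(1/3)*sqrt(3)*c/4) + C2*cos(3*2^(1/3)*sqrt(3)*c/4))*exp(-3*2^(1/3)*c/4)


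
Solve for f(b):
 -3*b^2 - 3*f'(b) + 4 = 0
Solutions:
 f(b) = C1 - b^3/3 + 4*b/3


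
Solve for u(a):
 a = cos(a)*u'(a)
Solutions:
 u(a) = C1 + Integral(a/cos(a), a)


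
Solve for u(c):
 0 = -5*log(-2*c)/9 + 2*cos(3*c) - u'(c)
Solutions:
 u(c) = C1 - 5*c*log(-c)/9 - 5*c*log(2)/9 + 5*c/9 + 2*sin(3*c)/3


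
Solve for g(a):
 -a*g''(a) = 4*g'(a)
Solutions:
 g(a) = C1 + C2/a^3
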